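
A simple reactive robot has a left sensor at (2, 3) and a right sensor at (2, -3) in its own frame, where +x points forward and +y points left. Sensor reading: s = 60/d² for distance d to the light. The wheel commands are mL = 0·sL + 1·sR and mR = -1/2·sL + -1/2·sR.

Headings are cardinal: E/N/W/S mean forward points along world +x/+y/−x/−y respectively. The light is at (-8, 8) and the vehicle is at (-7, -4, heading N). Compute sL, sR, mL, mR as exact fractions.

15/26 15/29 15/29 -825/1508

left sensor world pos  = (-10, -2); dL² = 104
right sensor world pos = (-4, -2); dR² = 116
sL = 60/104 = 15/26
sR = 60/116 = 15/29
mL = 0·sL + 1·sR = 15/29
mR = -1/2·sL + -1/2·sR = -825/1508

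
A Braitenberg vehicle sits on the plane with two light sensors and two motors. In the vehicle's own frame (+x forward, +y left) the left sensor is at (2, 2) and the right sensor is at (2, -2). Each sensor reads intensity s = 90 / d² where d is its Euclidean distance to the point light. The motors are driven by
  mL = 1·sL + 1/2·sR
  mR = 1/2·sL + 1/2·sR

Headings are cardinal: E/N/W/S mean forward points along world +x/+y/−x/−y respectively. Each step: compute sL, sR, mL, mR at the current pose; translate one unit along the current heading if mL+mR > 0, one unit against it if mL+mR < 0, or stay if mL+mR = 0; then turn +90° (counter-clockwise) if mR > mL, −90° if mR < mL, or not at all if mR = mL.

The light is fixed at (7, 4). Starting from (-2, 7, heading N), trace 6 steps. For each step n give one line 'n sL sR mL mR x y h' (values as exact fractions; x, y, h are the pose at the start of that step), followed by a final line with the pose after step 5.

0 45/73 45/37 6615/5402 2475/2701 -2 7 N
1 18/17 90/53 1719/901 1242/901 -2 8 E
2 9/4 45/52 279/104 81/52 -1 8 S
3 90/101 18/25 3159/2525 2034/2525 -1 7 W
4 45/73 45/37 6615/5402 2475/2701 -2 7 N
5 18/17 90/53 1719/901 1242/901 -2 8 E
final -1 8 S

n=0: pose=(-2,7,N); sL=45/73, sR=45/37; mL=6615/5402, mR=2475/2701; mL+mR=11565/5402 → advance +1; mR−mL=-45/146 → turn -1·90°
n=1: pose=(-2,8,E); sL=18/17, sR=90/53; mL=1719/901, mR=1242/901; mL+mR=2961/901 → advance +1; mR−mL=-9/17 → turn -1·90°
n=2: pose=(-1,8,S); sL=9/4, sR=45/52; mL=279/104, mR=81/52; mL+mR=441/104 → advance +1; mR−mL=-9/8 → turn -1·90°
n=3: pose=(-1,7,W); sL=90/101, sR=18/25; mL=3159/2525, mR=2034/2525; mL+mR=5193/2525 → advance +1; mR−mL=-45/101 → turn -1·90°
n=4: pose=(-2,7,N); sL=45/73, sR=45/37; mL=6615/5402, mR=2475/2701; mL+mR=11565/5402 → advance +1; mR−mL=-45/146 → turn -1·90°
n=5: pose=(-2,8,E); sL=18/17, sR=90/53; mL=1719/901, mR=1242/901; mL+mR=2961/901 → advance +1; mR−mL=-9/17 → turn -1·90°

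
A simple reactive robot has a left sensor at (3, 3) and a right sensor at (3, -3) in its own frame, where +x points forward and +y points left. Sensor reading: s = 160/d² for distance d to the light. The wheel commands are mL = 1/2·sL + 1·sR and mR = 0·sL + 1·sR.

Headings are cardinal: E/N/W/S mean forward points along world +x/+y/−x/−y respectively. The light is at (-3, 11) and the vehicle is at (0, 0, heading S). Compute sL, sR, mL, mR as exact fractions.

20/29 40/49 1650/1421 40/49

left sensor world pos  = (3, -3); dL² = 232
right sensor world pos = (-3, -3); dR² = 196
sL = 160/232 = 20/29
sR = 160/196 = 40/49
mL = 1/2·sL + 1·sR = 1650/1421
mR = 0·sL + 1·sR = 40/49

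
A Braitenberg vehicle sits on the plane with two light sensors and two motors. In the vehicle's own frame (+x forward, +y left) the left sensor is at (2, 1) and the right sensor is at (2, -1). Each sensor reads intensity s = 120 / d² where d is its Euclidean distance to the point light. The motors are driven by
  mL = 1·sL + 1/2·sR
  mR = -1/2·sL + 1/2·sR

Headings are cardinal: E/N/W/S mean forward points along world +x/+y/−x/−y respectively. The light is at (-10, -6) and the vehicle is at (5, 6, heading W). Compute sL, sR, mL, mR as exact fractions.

left sensor world pos  = (3, 5); dL² = 290
right sensor world pos = (3, 7); dR² = 338
sL = 120/290 = 12/29
sR = 120/338 = 60/169
mL = 1·sL + 1/2·sR = 2898/4901
mR = -1/2·sL + 1/2·sR = -144/4901

12/29 60/169 2898/4901 -144/4901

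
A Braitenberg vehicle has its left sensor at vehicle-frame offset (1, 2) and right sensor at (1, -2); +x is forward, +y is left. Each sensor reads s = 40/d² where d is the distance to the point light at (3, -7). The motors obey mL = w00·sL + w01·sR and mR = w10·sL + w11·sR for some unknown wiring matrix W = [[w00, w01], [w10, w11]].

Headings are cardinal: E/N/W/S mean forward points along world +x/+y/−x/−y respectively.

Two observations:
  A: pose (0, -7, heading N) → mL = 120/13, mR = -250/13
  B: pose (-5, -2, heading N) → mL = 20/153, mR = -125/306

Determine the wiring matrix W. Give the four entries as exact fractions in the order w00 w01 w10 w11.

obs A: pose=(0,-7,N) → sL=20/13, sR=20, mL=120/13, mR=-250/13
obs B: pose=(-5,-2,N) → sL=5/17, sR=5/9, mL=20/153, mR=-125/306
sensor matrix S = [[20/13, 20], [5/17, 5/9]]; det S = -10000/1989
solve [mL_A; mL_B] = S·[w00; w01] and [mR_A; mR_B] = S·[w10; w11]:
  w00 = -1/2, w01 = 1/2, w10 = 1/2, w11 = -1

-1/2 1/2 1/2 -1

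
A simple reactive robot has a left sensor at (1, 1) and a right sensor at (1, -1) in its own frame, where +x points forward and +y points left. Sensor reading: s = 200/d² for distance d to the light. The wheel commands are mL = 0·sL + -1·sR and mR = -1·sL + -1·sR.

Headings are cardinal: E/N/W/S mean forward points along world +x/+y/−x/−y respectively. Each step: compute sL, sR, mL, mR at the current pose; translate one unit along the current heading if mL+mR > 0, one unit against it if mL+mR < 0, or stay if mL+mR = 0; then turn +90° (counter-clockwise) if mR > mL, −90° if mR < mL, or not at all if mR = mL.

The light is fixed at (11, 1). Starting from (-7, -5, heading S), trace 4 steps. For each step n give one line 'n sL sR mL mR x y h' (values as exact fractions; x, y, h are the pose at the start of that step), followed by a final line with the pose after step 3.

n=0: pose=(-7,-5,S); sL=100/169, sR=20/41; mL=-20/41, mR=-7480/6929; mL+mR=-10860/6929 → advance -1; mR−mL=-100/169 → turn -1·90°
n=1: pose=(-7,-4,W); sL=200/397, sR=200/377; mL=-200/377, mR=-154800/149669; mL+mR=-234200/149669 → advance -1; mR−mL=-200/397 → turn -1·90°
n=2: pose=(-6,-4,N); sL=10/17, sR=25/34; mL=-25/34, mR=-45/34; mL+mR=-35/17 → advance -1; mR−mL=-10/17 → turn -1·90°
n=3: pose=(-6,-5,E); sL=200/281, sR=40/61; mL=-40/61, mR=-23440/17141; mL+mR=-34680/17141 → advance -1; mR−mL=-200/281 → turn -1·90°

0 100/169 20/41 -20/41 -7480/6929 -7 -5 S
1 200/397 200/377 -200/377 -154800/149669 -7 -4 W
2 10/17 25/34 -25/34 -45/34 -6 -4 N
3 200/281 40/61 -40/61 -23440/17141 -6 -5 E
final -7 -5 S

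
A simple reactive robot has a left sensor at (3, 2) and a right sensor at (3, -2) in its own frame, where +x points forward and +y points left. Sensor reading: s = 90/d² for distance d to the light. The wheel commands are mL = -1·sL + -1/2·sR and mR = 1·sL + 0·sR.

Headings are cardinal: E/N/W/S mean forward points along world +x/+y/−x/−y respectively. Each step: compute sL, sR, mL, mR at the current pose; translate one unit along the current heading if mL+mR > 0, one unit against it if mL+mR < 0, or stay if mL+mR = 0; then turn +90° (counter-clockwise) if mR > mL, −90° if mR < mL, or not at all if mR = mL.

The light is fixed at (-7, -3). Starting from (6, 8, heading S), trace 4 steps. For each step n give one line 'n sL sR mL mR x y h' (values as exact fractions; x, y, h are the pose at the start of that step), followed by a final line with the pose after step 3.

0 90/289 18/37 -5931/10693 90/289 6 8 S
1 45/226 45/178 -13095/40228 45/226 6 9 E
2 18/65 90/421 -10503/27365 18/65 5 9 N
3 5/9 9/25 -331/450 5/9 5 8 W
final 6 8 S

n=0: pose=(6,8,S); sL=90/289, sR=18/37; mL=-5931/10693, mR=90/289; mL+mR=-9/37 → advance -1; mR−mL=9261/10693 → turn +1·90°
n=1: pose=(6,9,E); sL=45/226, sR=45/178; mL=-13095/40228, mR=45/226; mL+mR=-45/356 → advance -1; mR−mL=21105/40228 → turn +1·90°
n=2: pose=(5,9,N); sL=18/65, sR=90/421; mL=-10503/27365, mR=18/65; mL+mR=-45/421 → advance -1; mR−mL=18081/27365 → turn +1·90°
n=3: pose=(5,8,W); sL=5/9, sR=9/25; mL=-331/450, mR=5/9; mL+mR=-9/50 → advance -1; mR−mL=581/450 → turn +1·90°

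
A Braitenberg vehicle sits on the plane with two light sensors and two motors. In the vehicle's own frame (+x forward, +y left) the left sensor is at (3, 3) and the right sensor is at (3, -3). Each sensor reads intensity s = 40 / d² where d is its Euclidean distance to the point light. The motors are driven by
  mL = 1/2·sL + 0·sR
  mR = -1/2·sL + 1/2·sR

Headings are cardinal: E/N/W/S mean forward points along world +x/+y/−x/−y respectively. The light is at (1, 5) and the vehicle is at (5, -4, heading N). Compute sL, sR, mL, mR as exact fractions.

40/37 8/17 20/37 -192/629

left sensor world pos  = (2, -1); dL² = 37
right sensor world pos = (8, -1); dR² = 85
sL = 40/37 = 40/37
sR = 40/85 = 8/17
mL = 1/2·sL + 0·sR = 20/37
mR = -1/2·sL + 1/2·sR = -192/629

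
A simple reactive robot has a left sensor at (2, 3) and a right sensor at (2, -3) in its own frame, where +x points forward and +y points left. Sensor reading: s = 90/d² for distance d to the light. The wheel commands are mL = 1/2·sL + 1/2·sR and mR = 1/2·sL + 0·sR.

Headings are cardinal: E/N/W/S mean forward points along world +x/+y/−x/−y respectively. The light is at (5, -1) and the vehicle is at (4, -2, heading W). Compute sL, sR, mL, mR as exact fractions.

left sensor world pos  = (2, -5); dL² = 25
right sensor world pos = (2, 1); dR² = 13
sL = 90/25 = 18/5
sR = 90/13 = 90/13
mL = 1/2·sL + 1/2·sR = 342/65
mR = 1/2·sL + 0·sR = 9/5

18/5 90/13 342/65 9/5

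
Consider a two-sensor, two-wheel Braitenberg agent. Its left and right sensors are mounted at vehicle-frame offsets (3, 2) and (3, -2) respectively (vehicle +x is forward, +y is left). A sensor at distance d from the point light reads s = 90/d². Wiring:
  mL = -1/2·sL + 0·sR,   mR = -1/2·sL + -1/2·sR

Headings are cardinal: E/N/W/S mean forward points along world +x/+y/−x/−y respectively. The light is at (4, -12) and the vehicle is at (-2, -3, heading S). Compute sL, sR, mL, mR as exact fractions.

45/26 9/10 -45/52 -171/130

left sensor world pos  = (0, -6); dL² = 52
right sensor world pos = (-4, -6); dR² = 100
sL = 90/52 = 45/26
sR = 90/100 = 9/10
mL = -1/2·sL + 0·sR = -45/52
mR = -1/2·sL + -1/2·sR = -171/130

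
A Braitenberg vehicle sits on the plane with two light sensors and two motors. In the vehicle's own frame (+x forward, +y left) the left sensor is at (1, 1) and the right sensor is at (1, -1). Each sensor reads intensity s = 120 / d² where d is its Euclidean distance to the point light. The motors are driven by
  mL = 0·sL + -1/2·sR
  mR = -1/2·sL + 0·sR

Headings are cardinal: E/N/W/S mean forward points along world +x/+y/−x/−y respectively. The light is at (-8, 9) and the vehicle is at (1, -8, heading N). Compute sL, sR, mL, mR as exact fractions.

3/8 30/89 -15/89 -3/16

left sensor world pos  = (0, -7); dL² = 320
right sensor world pos = (2, -7); dR² = 356
sL = 120/320 = 3/8
sR = 120/356 = 30/89
mL = 0·sL + -1/2·sR = -15/89
mR = -1/2·sL + 0·sR = -3/16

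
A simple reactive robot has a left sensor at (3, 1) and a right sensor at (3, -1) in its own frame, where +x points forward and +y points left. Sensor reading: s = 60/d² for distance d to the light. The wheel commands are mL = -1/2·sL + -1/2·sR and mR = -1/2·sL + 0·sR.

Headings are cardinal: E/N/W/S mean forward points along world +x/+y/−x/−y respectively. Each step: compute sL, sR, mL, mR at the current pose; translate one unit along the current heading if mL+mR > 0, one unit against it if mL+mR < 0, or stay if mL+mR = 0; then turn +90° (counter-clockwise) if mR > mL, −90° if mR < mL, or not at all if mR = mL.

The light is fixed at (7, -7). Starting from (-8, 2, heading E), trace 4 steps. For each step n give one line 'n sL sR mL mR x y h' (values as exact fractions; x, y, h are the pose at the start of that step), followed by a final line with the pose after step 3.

0 15/61 15/52 -1695/6344 -15/122 -8 2 E
1 60/433 20/123 -8020/53259 -30/433 -9 2 N
2 6/41 30/221 -1278/9061 -3/41 -9 1 W
3 60/221 60/281 -15060/62101 -30/221 -8 1 S
final -8 2 E

n=0: pose=(-8,2,E); sL=15/61, sR=15/52; mL=-1695/6344, mR=-15/122; mL+mR=-2475/6344 → advance -1; mR−mL=15/104 → turn +1·90°
n=1: pose=(-9,2,N); sL=60/433, sR=20/123; mL=-8020/53259, mR=-30/433; mL+mR=-11710/53259 → advance -1; mR−mL=10/123 → turn +1·90°
n=2: pose=(-9,1,W); sL=6/41, sR=30/221; mL=-1278/9061, mR=-3/41; mL+mR=-1941/9061 → advance -1; mR−mL=15/221 → turn +1·90°
n=3: pose=(-8,1,S); sL=60/221, sR=60/281; mL=-15060/62101, mR=-30/221; mL+mR=-23490/62101 → advance -1; mR−mL=30/281 → turn +1·90°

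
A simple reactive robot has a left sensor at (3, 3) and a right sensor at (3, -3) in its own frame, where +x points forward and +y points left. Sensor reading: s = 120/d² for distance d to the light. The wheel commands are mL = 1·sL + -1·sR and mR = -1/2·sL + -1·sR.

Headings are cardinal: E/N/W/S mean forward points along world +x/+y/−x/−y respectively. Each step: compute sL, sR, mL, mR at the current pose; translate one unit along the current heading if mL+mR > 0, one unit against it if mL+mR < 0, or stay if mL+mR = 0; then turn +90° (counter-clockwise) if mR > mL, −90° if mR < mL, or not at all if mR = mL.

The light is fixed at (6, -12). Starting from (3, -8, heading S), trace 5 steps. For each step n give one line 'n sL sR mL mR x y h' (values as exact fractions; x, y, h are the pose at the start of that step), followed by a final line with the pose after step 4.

0 120 120/37 4320/37 -2340/37 3 -8 S
1 10/3 5/3 5/3 -10/3 3 -9 W
2 120/61 120/37 -2880/2257 -9540/2257 4 -9 N
3 60/13 60 -720/13 -810/13 4 -10 E
4 120 120/37 4320/37 -2340/37 3 -10 S
final 3 -11 W

n=0: pose=(3,-8,S); sL=120, sR=120/37; mL=4320/37, mR=-2340/37; mL+mR=1980/37 → advance +1; mR−mL=-180 → turn -1·90°
n=1: pose=(3,-9,W); sL=10/3, sR=5/3; mL=5/3, mR=-10/3; mL+mR=-5/3 → advance -1; mR−mL=-5 → turn -1·90°
n=2: pose=(4,-9,N); sL=120/61, sR=120/37; mL=-2880/2257, mR=-9540/2257; mL+mR=-12420/2257 → advance -1; mR−mL=-180/61 → turn -1·90°
n=3: pose=(4,-10,E); sL=60/13, sR=60; mL=-720/13, mR=-810/13; mL+mR=-1530/13 → advance -1; mR−mL=-90/13 → turn -1·90°
n=4: pose=(3,-10,S); sL=120, sR=120/37; mL=4320/37, mR=-2340/37; mL+mR=1980/37 → advance +1; mR−mL=-180 → turn -1·90°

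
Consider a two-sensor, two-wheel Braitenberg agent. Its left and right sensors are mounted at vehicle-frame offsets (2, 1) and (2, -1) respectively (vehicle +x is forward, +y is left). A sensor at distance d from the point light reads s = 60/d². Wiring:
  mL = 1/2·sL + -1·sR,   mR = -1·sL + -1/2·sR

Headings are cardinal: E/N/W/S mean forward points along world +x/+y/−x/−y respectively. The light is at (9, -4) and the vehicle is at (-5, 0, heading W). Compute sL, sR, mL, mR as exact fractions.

12/53 60/281 -1494/14893 -4962/14893

left sensor world pos  = (-7, -1); dL² = 265
right sensor world pos = (-7, 1); dR² = 281
sL = 60/265 = 12/53
sR = 60/281 = 60/281
mL = 1/2·sL + -1·sR = -1494/14893
mR = -1·sL + -1/2·sR = -4962/14893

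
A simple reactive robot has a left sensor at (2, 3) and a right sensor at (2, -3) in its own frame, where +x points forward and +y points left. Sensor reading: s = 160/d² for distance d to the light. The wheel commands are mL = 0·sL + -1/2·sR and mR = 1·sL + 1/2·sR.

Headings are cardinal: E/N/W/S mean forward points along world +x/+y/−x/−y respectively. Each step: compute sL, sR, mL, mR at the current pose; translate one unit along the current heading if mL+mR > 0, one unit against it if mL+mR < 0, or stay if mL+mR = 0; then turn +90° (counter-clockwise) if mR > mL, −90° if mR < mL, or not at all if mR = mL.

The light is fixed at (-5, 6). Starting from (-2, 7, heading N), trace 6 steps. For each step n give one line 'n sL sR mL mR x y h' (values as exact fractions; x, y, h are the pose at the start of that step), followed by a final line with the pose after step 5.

0 160/9 32/9 -16/9 176/9 -2 7 N
1 80 80/13 -40/13 1080/13 -2 8 W
2 32/5 160 -80 432/5 -3 8 S
3 5 8 -4 9 -3 7 E
4 160/9 32/9 -16/9 176/9 -2 7 N
5 80 80/13 -40/13 1080/13 -2 8 W
final -3 8 S

n=0: pose=(-2,7,N); sL=160/9, sR=32/9; mL=-16/9, mR=176/9; mL+mR=160/9 → advance +1; mR−mL=64/3 → turn +1·90°
n=1: pose=(-2,8,W); sL=80, sR=80/13; mL=-40/13, mR=1080/13; mL+mR=80 → advance +1; mR−mL=1120/13 → turn +1·90°
n=2: pose=(-3,8,S); sL=32/5, sR=160; mL=-80, mR=432/5; mL+mR=32/5 → advance +1; mR−mL=832/5 → turn +1·90°
n=3: pose=(-3,7,E); sL=5, sR=8; mL=-4, mR=9; mL+mR=5 → advance +1; mR−mL=13 → turn +1·90°
n=4: pose=(-2,7,N); sL=160/9, sR=32/9; mL=-16/9, mR=176/9; mL+mR=160/9 → advance +1; mR−mL=64/3 → turn +1·90°
n=5: pose=(-2,8,W); sL=80, sR=80/13; mL=-40/13, mR=1080/13; mL+mR=80 → advance +1; mR−mL=1120/13 → turn +1·90°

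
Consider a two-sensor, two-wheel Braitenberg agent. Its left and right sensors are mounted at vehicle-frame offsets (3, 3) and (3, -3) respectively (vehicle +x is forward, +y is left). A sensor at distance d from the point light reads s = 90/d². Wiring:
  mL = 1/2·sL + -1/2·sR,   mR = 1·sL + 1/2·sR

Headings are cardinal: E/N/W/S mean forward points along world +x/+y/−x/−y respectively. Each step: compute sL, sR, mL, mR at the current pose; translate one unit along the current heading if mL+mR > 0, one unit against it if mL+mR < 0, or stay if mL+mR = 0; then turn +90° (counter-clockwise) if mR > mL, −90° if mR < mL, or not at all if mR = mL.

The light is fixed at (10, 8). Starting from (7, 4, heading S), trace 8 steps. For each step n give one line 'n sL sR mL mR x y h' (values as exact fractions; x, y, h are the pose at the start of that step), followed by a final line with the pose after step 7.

n=0: pose=(7,4,S); sL=90/49, sR=18/17; mL=324/833, mR=1971/833; mL+mR=135/49 → advance +1; mR−mL=1647/833 → turn +1·90°
n=1: pose=(7,3,E); sL=45/2, sR=45/32; mL=675/64, mR=1485/64; mL+mR=135/4 → advance +1; mR−mL=405/32 → turn +1·90°
n=2: pose=(8,3,N); sL=90/29, sR=18; mL=-216/29, mR=351/29; mL+mR=135/29 → advance +1; mR−mL=567/29 → turn +1·90°
n=3: pose=(8,4,W); sL=45/37, sR=45/13; mL=-540/481, mR=2835/962; mL+mR=135/74 → advance +1; mR−mL=3915/962 → turn +1·90°
n=4: pose=(7,4,S); sL=90/49, sR=18/17; mL=324/833, mR=1971/833; mL+mR=135/49 → advance +1; mR−mL=1647/833 → turn +1·90°
n=5: pose=(7,3,E); sL=45/2, sR=45/32; mL=675/64, mR=1485/64; mL+mR=135/4 → advance +1; mR−mL=405/32 → turn +1·90°
n=6: pose=(8,3,N); sL=90/29, sR=18; mL=-216/29, mR=351/29; mL+mR=135/29 → advance +1; mR−mL=567/29 → turn +1·90°
n=7: pose=(8,4,W); sL=45/37, sR=45/13; mL=-540/481, mR=2835/962; mL+mR=135/74 → advance +1; mR−mL=3915/962 → turn +1·90°

0 90/49 18/17 324/833 1971/833 7 4 S
1 45/2 45/32 675/64 1485/64 7 3 E
2 90/29 18 -216/29 351/29 8 3 N
3 45/37 45/13 -540/481 2835/962 8 4 W
4 90/49 18/17 324/833 1971/833 7 4 S
5 45/2 45/32 675/64 1485/64 7 3 E
6 90/29 18 -216/29 351/29 8 3 N
7 45/37 45/13 -540/481 2835/962 8 4 W
final 7 4 S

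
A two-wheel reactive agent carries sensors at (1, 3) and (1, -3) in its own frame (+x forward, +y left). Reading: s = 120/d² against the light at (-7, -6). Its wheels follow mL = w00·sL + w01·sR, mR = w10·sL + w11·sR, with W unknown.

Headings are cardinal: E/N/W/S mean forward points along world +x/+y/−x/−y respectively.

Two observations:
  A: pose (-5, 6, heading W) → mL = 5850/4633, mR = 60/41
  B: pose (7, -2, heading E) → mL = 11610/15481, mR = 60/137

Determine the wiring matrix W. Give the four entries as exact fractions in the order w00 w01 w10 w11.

obs A: pose=(-5,6,W) → sL=60/41, sR=60/113, mL=5850/4633, mR=60/41
obs B: pose=(7,-2,E) → sL=60/137, sR=60/113, mL=11610/15481, mR=60/137
sensor matrix S = [[60/41, 60/113], [60/137, 60/113]]; det S = 345600/634721
solve [mL_A; mL_B] = S·[w00; w01] and [mR_A; mR_B] = S·[w10; w11]:
  w00 = 1/2, w01 = 1, w10 = 1, w11 = 0

1/2 1 1 0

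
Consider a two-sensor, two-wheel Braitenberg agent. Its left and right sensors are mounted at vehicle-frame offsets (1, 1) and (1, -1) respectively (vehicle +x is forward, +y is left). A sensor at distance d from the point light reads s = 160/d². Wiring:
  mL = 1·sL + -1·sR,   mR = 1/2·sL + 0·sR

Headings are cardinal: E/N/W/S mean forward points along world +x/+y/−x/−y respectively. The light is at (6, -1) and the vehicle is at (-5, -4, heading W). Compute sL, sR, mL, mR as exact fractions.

1 40/37 -3/37 1/2

left sensor world pos  = (-6, -5); dL² = 160
right sensor world pos = (-6, -3); dR² = 148
sL = 160/160 = 1
sR = 160/148 = 40/37
mL = 1·sL + -1·sR = -3/37
mR = 1/2·sL + 0·sR = 1/2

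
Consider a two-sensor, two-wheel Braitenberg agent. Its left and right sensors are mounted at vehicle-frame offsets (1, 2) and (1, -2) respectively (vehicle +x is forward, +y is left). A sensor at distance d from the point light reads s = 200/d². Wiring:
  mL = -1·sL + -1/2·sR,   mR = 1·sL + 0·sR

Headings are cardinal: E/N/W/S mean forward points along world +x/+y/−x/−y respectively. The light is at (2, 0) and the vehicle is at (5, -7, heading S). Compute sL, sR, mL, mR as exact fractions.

left sensor world pos  = (7, -8); dL² = 89
right sensor world pos = (3, -8); dR² = 65
sL = 200/89 = 200/89
sR = 200/65 = 40/13
mL = -1·sL + -1/2·sR = -4380/1157
mR = 1·sL + 0·sR = 200/89

200/89 40/13 -4380/1157 200/89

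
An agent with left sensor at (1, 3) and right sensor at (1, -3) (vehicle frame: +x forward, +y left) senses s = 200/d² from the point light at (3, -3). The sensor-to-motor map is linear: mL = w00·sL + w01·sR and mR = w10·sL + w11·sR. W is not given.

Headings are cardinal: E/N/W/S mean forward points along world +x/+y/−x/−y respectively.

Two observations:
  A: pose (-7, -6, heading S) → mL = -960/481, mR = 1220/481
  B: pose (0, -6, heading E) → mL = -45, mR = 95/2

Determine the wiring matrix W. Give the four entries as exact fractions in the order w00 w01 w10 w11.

obs A: pose=(-7,-6,S) → sL=40/13, sR=40/37, mL=-960/481, mR=1220/481
obs B: pose=(0,-6,E) → sL=50, sR=5, mL=-45, mR=95/2
sensor matrix S = [[40/13, 40/37], [50, 5]]; det S = -18600/481
solve [mL_A; mL_B] = S·[w00; w01] and [mR_A; mR_B] = S·[w10; w11]:
  w00 = -1, w01 = 1, w10 = 1, w11 = -1/2

-1 1 1 -1/2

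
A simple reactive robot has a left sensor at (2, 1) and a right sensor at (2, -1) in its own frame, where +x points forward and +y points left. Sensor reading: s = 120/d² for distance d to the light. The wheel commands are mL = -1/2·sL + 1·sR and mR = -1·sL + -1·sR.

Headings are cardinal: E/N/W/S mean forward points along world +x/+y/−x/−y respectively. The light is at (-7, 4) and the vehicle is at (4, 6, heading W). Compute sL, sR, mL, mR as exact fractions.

left sensor world pos  = (2, 5); dL² = 82
right sensor world pos = (2, 7); dR² = 90
sL = 120/82 = 60/41
sR = 120/90 = 4/3
mL = -1/2·sL + 1·sR = 74/123
mR = -1·sL + -1·sR = -344/123

60/41 4/3 74/123 -344/123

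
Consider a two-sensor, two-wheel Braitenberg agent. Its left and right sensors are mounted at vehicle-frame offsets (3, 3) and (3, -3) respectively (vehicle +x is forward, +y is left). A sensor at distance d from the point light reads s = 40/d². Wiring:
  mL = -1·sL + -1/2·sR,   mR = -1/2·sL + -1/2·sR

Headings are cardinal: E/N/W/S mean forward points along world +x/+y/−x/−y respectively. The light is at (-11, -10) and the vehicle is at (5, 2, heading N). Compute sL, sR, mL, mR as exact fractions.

left sensor world pos  = (2, 5); dL² = 394
right sensor world pos = (8, 5); dR² = 586
sL = 40/394 = 20/197
sR = 40/586 = 20/293
mL = -1·sL + -1/2·sR = -7830/57721
mR = -1/2·sL + -1/2·sR = -4900/57721

20/197 20/293 -7830/57721 -4900/57721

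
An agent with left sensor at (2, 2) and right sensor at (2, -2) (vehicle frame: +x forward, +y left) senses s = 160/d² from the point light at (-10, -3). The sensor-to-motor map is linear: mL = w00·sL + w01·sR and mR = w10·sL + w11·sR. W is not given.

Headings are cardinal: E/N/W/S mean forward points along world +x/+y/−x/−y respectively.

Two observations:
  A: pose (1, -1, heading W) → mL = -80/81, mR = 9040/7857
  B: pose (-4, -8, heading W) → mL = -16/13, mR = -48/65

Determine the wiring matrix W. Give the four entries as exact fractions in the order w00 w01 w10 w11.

-1/2 0 1 -1/2

obs A: pose=(1,-1,W) → sL=160/81, sR=160/97, mL=-80/81, mR=9040/7857
obs B: pose=(-4,-8,W) → sL=32/13, sR=32/5, mL=-16/13, mR=-48/65
sensor matrix S = [[160/81, 160/97], [32/13, 32/5]]; det S = 876544/102141
solve [mL_A; mL_B] = S·[w00; w01] and [mR_A; mR_B] = S·[w10; w11]:
  w00 = -1/2, w01 = 0, w10 = 1, w11 = -1/2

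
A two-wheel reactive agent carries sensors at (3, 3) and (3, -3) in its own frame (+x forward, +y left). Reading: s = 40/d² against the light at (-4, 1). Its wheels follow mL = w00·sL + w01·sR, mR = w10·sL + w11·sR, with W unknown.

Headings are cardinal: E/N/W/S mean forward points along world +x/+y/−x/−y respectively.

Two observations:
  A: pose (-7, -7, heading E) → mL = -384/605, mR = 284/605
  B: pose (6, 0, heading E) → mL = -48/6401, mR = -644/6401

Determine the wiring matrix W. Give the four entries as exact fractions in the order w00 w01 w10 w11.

-1/2 1/2 1/2 -1

obs A: pose=(-7,-7,E) → sL=8/5, sR=40/121, mL=-384/605, mR=284/605
obs B: pose=(6,0,E) → sL=40/173, sR=8/37, mL=-48/6401, mR=-644/6401
sensor matrix S = [[8/5, 40/121], [40/173, 8/37]]; det S = 1043712/3872605
solve [mL_A; mL_B] = S·[w00; w01] and [mR_A; mR_B] = S·[w10; w11]:
  w00 = -1/2, w01 = 1/2, w10 = 1/2, w11 = -1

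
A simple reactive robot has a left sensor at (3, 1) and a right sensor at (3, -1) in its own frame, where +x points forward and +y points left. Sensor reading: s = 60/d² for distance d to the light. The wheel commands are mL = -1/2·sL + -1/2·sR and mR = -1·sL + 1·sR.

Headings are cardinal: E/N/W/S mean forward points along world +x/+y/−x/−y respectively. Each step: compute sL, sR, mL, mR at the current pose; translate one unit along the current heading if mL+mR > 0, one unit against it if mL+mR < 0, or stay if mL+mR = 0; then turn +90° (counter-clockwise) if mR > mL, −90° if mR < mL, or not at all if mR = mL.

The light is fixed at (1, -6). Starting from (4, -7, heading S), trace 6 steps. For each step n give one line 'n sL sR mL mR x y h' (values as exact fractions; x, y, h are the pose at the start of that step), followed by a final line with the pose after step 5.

n=0: pose=(4,-7,S); sL=15/8, sR=3; mL=-39/16, mR=9/8; mL+mR=-21/16 → advance -1; mR−mL=57/16 → turn +1·90°
n=1: pose=(4,-6,E); sL=60/37, sR=60/37; mL=-60/37, mR=0; mL+mR=-60/37 → advance -1; mR−mL=60/37 → turn +1·90°
n=2: pose=(3,-6,N); sL=6, sR=10/3; mL=-14/3, mR=-8/3; mL+mR=-22/3 → advance -1; mR−mL=2 → turn +1·90°
n=3: pose=(3,-7,W); sL=12, sR=60; mL=-36, mR=48; mL+mR=12 → advance +1; mR−mL=84 → turn +1·90°
n=4: pose=(2,-7,S); sL=3, sR=15/4; mL=-27/8, mR=3/4; mL+mR=-21/8 → advance -1; mR−mL=33/8 → turn +1·90°
n=5: pose=(2,-6,E); sL=60/17, sR=60/17; mL=-60/17, mR=0; mL+mR=-60/17 → advance -1; mR−mL=60/17 → turn +1·90°

0 15/8 3 -39/16 9/8 4 -7 S
1 60/37 60/37 -60/37 0 4 -6 E
2 6 10/3 -14/3 -8/3 3 -6 N
3 12 60 -36 48 3 -7 W
4 3 15/4 -27/8 3/4 2 -7 S
5 60/17 60/17 -60/17 0 2 -6 E
final 1 -6 N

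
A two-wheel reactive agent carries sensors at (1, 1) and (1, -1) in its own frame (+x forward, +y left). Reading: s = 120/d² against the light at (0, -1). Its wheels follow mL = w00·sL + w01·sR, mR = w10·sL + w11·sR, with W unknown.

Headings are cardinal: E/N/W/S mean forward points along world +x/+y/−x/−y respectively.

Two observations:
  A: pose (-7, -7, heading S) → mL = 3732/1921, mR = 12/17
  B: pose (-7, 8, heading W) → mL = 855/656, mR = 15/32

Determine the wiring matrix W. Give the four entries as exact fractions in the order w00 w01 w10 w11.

1 1/2 1/2 0

obs A: pose=(-7,-7,S) → sL=24/17, sR=120/113, mL=3732/1921, mR=12/17
obs B: pose=(-7,8,W) → sL=15/16, sR=30/41, mL=855/656, mR=15/32
sensor matrix S = [[24/17, 120/113], [15/16, 30/41]]; det S = 5895/157522
solve [mL_A; mL_B] = S·[w00; w01] and [mR_A; mR_B] = S·[w10; w11]:
  w00 = 1, w01 = 1/2, w10 = 1/2, w11 = 0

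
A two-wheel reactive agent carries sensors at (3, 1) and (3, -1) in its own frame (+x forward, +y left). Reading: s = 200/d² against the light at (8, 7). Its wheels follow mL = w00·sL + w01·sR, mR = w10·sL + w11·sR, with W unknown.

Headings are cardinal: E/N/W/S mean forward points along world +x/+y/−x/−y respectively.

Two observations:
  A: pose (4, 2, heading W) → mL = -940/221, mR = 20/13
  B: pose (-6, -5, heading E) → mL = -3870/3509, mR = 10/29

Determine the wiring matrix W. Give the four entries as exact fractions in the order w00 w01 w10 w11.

-1/2 -1 0 1/2

obs A: pose=(4,2,W) → sL=40/17, sR=40/13, mL=-940/221, mR=20/13
obs B: pose=(-6,-5,E) → sL=100/121, sR=20/29, mL=-3870/3509, mR=10/29
sensor matrix S = [[40/17, 40/13], [100/121, 20/29]]; det S = -713600/775489
solve [mL_A; mL_B] = S·[w00; w01] and [mR_A; mR_B] = S·[w10; w11]:
  w00 = -1/2, w01 = -1, w10 = 0, w11 = 1/2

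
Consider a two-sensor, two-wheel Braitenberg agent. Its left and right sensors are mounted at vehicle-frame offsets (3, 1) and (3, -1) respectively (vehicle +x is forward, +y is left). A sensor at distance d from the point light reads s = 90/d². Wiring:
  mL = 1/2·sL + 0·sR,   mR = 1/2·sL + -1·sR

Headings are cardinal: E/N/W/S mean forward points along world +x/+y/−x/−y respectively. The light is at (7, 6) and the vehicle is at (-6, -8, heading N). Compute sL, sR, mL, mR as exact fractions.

left sensor world pos  = (-7, -5); dL² = 317
right sensor world pos = (-5, -5); dR² = 265
sL = 90/317 = 90/317
sR = 90/265 = 18/53
mL = 1/2·sL + 0·sR = 45/317
mR = 1/2·sL + -1·sR = -3321/16801

90/317 18/53 45/317 -3321/16801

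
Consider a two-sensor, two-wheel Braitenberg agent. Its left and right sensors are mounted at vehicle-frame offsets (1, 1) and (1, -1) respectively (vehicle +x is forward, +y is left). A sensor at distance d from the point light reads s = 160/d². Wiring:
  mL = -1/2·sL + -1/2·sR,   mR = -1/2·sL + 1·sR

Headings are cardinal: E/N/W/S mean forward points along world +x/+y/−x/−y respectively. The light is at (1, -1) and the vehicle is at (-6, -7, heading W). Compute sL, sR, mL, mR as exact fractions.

left sensor world pos  = (-7, -8); dL² = 113
right sensor world pos = (-7, -6); dR² = 89
sL = 160/113 = 160/113
sR = 160/89 = 160/89
mL = -1/2·sL + -1/2·sR = -16160/10057
mR = -1/2·sL + 1·sR = 10960/10057

160/113 160/89 -16160/10057 10960/10057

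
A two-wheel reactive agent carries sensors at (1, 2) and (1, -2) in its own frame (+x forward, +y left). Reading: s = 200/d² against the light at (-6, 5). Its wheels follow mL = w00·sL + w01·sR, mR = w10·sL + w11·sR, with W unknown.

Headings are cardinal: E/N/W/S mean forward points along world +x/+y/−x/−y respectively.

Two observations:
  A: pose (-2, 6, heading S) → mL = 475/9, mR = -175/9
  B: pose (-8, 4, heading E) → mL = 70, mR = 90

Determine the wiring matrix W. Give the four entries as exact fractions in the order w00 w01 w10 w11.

1/2 1 1 -1/2

obs A: pose=(-2,6,S) → sL=50/9, sR=50, mL=475/9, mR=-175/9
obs B: pose=(-8,4,E) → sL=100, sR=20, mL=70, mR=90
sensor matrix S = [[50/9, 50], [100, 20]]; det S = -44000/9
solve [mL_A; mL_B] = S·[w00; w01] and [mR_A; mR_B] = S·[w10; w11]:
  w00 = 1/2, w01 = 1, w10 = 1, w11 = -1/2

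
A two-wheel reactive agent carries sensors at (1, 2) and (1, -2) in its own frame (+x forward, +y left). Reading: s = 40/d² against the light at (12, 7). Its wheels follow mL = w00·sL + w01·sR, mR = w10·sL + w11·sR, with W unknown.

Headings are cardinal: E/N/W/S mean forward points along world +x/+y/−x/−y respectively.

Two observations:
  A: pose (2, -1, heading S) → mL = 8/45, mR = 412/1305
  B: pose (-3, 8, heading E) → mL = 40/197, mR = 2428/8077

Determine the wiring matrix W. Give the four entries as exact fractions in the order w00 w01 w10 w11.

0 1 1/2 1

obs A: pose=(2,-1,S) → sL=8/29, sR=8/45, mL=8/45, mR=412/1305
obs B: pose=(-3,8,E) → sL=8/41, sR=40/197, mL=40/197, mR=2428/8077
sensor matrix S = [[8/29, 8/45], [8/41, 40/197]]; det S = 224768/10540485
solve [mL_A; mL_B] = S·[w00; w01] and [mR_A; mR_B] = S·[w10; w11]:
  w00 = 0, w01 = 1, w10 = 1/2, w11 = 1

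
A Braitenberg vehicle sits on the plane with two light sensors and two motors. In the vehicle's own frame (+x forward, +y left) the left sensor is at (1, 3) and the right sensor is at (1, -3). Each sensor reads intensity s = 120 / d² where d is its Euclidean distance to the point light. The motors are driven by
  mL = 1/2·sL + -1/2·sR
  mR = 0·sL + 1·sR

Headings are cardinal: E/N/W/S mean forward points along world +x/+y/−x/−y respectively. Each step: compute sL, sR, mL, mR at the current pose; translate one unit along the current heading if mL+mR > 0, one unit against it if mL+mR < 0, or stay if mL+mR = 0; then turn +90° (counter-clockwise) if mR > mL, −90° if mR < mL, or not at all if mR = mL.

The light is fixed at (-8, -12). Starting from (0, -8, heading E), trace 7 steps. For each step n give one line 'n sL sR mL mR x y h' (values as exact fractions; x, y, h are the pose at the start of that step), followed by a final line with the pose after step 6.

0 12/13 60/41 -144/533 60/41 0 -8 E
1 120/61 120/169 6480/10309 120/169 1 -8 N
2 30/17 15/16 225/544 15/16 1 -7 W
3 120/137 120/41 -5760/5617 120/41 0 -7 S
4 12/13 60/41 -144/533 60/41 0 -8 E
5 120/61 120/169 6480/10309 120/169 1 -8 N
6 30/17 15/16 225/544 15/16 1 -7 W
final 0 -7 S

n=0: pose=(0,-8,E); sL=12/13, sR=60/41; mL=-144/533, mR=60/41; mL+mR=636/533 → advance +1; mR−mL=924/533 → turn +1·90°
n=1: pose=(1,-8,N); sL=120/61, sR=120/169; mL=6480/10309, mR=120/169; mL+mR=13800/10309 → advance +1; mR−mL=840/10309 → turn +1·90°
n=2: pose=(1,-7,W); sL=30/17, sR=15/16; mL=225/544, mR=15/16; mL+mR=735/544 → advance +1; mR−mL=285/544 → turn +1·90°
n=3: pose=(0,-7,S); sL=120/137, sR=120/41; mL=-5760/5617, mR=120/41; mL+mR=10680/5617 → advance +1; mR−mL=22200/5617 → turn +1·90°
n=4: pose=(0,-8,E); sL=12/13, sR=60/41; mL=-144/533, mR=60/41; mL+mR=636/533 → advance +1; mR−mL=924/533 → turn +1·90°
n=5: pose=(1,-8,N); sL=120/61, sR=120/169; mL=6480/10309, mR=120/169; mL+mR=13800/10309 → advance +1; mR−mL=840/10309 → turn +1·90°
n=6: pose=(1,-7,W); sL=30/17, sR=15/16; mL=225/544, mR=15/16; mL+mR=735/544 → advance +1; mR−mL=285/544 → turn +1·90°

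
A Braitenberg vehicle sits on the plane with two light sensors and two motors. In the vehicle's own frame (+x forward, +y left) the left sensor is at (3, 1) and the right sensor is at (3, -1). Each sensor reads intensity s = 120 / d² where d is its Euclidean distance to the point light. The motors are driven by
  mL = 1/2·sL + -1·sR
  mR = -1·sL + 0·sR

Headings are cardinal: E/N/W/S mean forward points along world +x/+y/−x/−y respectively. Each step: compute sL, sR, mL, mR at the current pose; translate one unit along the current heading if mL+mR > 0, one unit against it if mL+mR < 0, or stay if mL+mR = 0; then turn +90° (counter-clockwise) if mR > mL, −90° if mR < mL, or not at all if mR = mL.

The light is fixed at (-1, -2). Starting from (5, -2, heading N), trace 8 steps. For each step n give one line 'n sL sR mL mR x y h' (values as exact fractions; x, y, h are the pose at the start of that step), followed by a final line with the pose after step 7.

0 60/17 60/29 -150/493 -60/17 5 -2 N
1 40/27 24/17 -308/459 -40/27 5 -3 E
2 30/13 15/4 -135/52 -30/13 4 -3 S
3 24/13 24/13 -12/13 -24/13 4 -2 E
4 60/17 20/3 -250/51 -60/17 3 -2 S
5 120/53 120/49 -3420/2597 -120/53 3 -1 E
6 6 15 -12 -6 2 -1 S
7 8/3 120/37 -212/111 -8/3 2 0 E
final 1 0 S

n=0: pose=(5,-2,N); sL=60/17, sR=60/29; mL=-150/493, mR=-60/17; mL+mR=-1890/493 → advance -1; mR−mL=-1590/493 → turn -1·90°
n=1: pose=(5,-3,E); sL=40/27, sR=24/17; mL=-308/459, mR=-40/27; mL+mR=-988/459 → advance -1; mR−mL=-124/153 → turn -1·90°
n=2: pose=(4,-3,S); sL=30/13, sR=15/4; mL=-135/52, mR=-30/13; mL+mR=-255/52 → advance -1; mR−mL=15/52 → turn +1·90°
n=3: pose=(4,-2,E); sL=24/13, sR=24/13; mL=-12/13, mR=-24/13; mL+mR=-36/13 → advance -1; mR−mL=-12/13 → turn -1·90°
n=4: pose=(3,-2,S); sL=60/17, sR=20/3; mL=-250/51, mR=-60/17; mL+mR=-430/51 → advance -1; mR−mL=70/51 → turn +1·90°
n=5: pose=(3,-1,E); sL=120/53, sR=120/49; mL=-3420/2597, mR=-120/53; mL+mR=-9300/2597 → advance -1; mR−mL=-2460/2597 → turn -1·90°
n=6: pose=(2,-1,S); sL=6, sR=15; mL=-12, mR=-6; mL+mR=-18 → advance -1; mR−mL=6 → turn +1·90°
n=7: pose=(2,0,E); sL=8/3, sR=120/37; mL=-212/111, mR=-8/3; mL+mR=-508/111 → advance -1; mR−mL=-28/37 → turn -1·90°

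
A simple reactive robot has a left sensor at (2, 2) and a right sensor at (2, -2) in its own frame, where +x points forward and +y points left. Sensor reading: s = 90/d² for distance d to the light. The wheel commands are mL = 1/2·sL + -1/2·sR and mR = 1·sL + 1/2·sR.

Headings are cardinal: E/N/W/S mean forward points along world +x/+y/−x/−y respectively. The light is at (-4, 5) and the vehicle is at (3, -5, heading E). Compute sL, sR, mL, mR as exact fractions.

left sensor world pos  = (5, -3); dL² = 145
right sensor world pos = (5, -7); dR² = 225
sL = 90/145 = 18/29
sR = 90/225 = 2/5
mL = 1/2·sL + -1/2·sR = 16/145
mR = 1·sL + 1/2·sR = 119/145

18/29 2/5 16/145 119/145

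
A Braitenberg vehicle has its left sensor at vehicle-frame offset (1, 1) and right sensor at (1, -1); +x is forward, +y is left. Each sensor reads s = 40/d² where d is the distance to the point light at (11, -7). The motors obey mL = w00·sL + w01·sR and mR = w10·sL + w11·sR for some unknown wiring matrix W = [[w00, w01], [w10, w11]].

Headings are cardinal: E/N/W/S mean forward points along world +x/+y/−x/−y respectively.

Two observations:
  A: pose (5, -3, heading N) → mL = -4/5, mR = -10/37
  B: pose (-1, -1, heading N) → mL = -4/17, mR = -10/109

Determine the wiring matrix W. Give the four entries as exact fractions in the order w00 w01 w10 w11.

0 -1 -1/2 0

obs A: pose=(5,-3,N) → sL=20/37, sR=4/5, mL=-4/5, mR=-10/37
obs B: pose=(-1,-1,N) → sL=20/109, sR=4/17, mL=-4/17, mR=-10/109
sensor matrix S = [[20/37, 4/5], [20/109, 4/17]]; det S = -1344/68561
solve [mL_A; mL_B] = S·[w00; w01] and [mR_A; mR_B] = S·[w10; w11]:
  w00 = 0, w01 = -1, w10 = -1/2, w11 = 0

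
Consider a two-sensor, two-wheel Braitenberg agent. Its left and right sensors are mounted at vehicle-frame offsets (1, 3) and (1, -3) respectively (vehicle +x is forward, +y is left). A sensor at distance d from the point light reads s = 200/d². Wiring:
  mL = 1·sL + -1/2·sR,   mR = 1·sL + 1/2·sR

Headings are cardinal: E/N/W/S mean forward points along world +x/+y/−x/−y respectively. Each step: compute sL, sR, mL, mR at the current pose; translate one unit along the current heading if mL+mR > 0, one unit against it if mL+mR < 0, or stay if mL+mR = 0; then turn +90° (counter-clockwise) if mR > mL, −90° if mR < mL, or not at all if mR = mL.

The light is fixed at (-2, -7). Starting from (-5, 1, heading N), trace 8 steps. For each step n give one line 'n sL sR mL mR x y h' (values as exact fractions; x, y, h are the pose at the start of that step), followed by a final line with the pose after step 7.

0 200/117 200/81 500/1053 3100/1053 -5 1 N
1 50/13 5/4 335/104 465/104 -5 2 W
2 40/13 200/113 3220/1469 5820/1469 -6 2 S
3 20/13 100/17 -310/221 990/221 -6 1 E
4 200/117 200/81 500/1053 3100/1053 -5 1 N
5 50/13 5/4 335/104 465/104 -5 2 W
6 40/13 200/113 3220/1469 5820/1469 -6 2 S
7 20/13 100/17 -310/221 990/221 -6 1 E
final -5 1 N

n=0: pose=(-5,1,N); sL=200/117, sR=200/81; mL=500/1053, mR=3100/1053; mL+mR=400/117 → advance +1; mR−mL=200/81 → turn +1·90°
n=1: pose=(-5,2,W); sL=50/13, sR=5/4; mL=335/104, mR=465/104; mL+mR=100/13 → advance +1; mR−mL=5/4 → turn +1·90°
n=2: pose=(-6,2,S); sL=40/13, sR=200/113; mL=3220/1469, mR=5820/1469; mL+mR=80/13 → advance +1; mR−mL=200/113 → turn +1·90°
n=3: pose=(-6,1,E); sL=20/13, sR=100/17; mL=-310/221, mR=990/221; mL+mR=40/13 → advance +1; mR−mL=100/17 → turn +1·90°
n=4: pose=(-5,1,N); sL=200/117, sR=200/81; mL=500/1053, mR=3100/1053; mL+mR=400/117 → advance +1; mR−mL=200/81 → turn +1·90°
n=5: pose=(-5,2,W); sL=50/13, sR=5/4; mL=335/104, mR=465/104; mL+mR=100/13 → advance +1; mR−mL=5/4 → turn +1·90°
n=6: pose=(-6,2,S); sL=40/13, sR=200/113; mL=3220/1469, mR=5820/1469; mL+mR=80/13 → advance +1; mR−mL=200/113 → turn +1·90°
n=7: pose=(-6,1,E); sL=20/13, sR=100/17; mL=-310/221, mR=990/221; mL+mR=40/13 → advance +1; mR−mL=100/17 → turn +1·90°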